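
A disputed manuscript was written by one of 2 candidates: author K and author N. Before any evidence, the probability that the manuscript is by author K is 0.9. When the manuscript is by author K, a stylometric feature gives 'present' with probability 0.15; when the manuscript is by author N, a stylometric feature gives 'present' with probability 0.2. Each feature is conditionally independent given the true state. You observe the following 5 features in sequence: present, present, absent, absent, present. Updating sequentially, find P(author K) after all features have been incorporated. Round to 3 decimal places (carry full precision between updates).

After 'present': P(author K) = 0.15·0.9000 / (0.15·0.9000 + 0.2·0.1000) ≈ 0.8710
After 'present': P(author K) = 0.15·0.8710 / (0.15·0.8710 + 0.2·0.1290) ≈ 0.8351
After 'absent': P(author K) = 0.85·0.8351 / (0.85·0.8351 + 0.8·0.1649) ≈ 0.8432
After 'absent': P(author K) = 0.85·0.8432 / (0.85·0.8432 + 0.8·0.1568) ≈ 0.8511
After 'present': P(author K) = 0.15·0.8511 / (0.15·0.8511 + 0.2·0.1489) ≈ 0.8108

0.811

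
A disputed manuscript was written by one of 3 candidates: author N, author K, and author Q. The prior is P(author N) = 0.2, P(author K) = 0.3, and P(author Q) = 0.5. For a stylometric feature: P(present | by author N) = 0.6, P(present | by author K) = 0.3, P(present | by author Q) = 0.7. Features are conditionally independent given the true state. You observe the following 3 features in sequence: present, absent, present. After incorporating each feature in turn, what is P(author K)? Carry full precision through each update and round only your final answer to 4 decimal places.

0.1559

After 'present': normaliser = 0.6·0.2000 + 0.3·0.3000 + 0.7·0.5000; P(author N) ≈ 0.2143, P(author K) ≈ 0.1607, P(author Q) ≈ 0.6250
After 'absent': normaliser = 0.4·0.2143 + 0.7·0.1607 + 0.3·0.6250; P(author N) ≈ 0.2222, P(author K) ≈ 0.2917, P(author Q) ≈ 0.4861
After 'present': normaliser = 0.6·0.2222 + 0.3·0.2917 + 0.7·0.4861; P(author N) ≈ 0.2376, P(author K) ≈ 0.1559, P(author Q) ≈ 0.6064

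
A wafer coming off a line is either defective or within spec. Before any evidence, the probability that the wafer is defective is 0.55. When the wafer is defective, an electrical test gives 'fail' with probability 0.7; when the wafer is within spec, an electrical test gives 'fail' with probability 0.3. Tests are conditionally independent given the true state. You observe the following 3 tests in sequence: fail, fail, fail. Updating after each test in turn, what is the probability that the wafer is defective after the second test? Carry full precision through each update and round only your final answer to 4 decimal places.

0.8694

After 'fail': P(defective) = 0.7·0.5500 / (0.7·0.5500 + 0.3·0.4500) ≈ 0.7404
After 'fail': P(defective) = 0.7·0.7404 / (0.7·0.7404 + 0.3·0.2596) ≈ 0.8694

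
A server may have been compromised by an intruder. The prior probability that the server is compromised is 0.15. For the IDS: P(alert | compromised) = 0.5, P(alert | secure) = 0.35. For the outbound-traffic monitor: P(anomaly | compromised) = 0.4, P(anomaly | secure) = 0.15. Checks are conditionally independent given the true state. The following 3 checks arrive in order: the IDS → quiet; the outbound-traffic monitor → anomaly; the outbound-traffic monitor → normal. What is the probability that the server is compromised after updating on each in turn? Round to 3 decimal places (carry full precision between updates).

After the IDS='quiet': P(compromised) = 0.5·0.1500 / (0.5·0.1500 + 0.65·0.8500) ≈ 0.1195
After the outbound-traffic monitor='anomaly': P(compromised) = 0.4·0.1195 / (0.4·0.1195 + 0.15·0.8805) ≈ 0.2658
After the outbound-traffic monitor='normal': P(compromised) = 0.6·0.2658 / (0.6·0.2658 + 0.85·0.7342) ≈ 0.2035

0.204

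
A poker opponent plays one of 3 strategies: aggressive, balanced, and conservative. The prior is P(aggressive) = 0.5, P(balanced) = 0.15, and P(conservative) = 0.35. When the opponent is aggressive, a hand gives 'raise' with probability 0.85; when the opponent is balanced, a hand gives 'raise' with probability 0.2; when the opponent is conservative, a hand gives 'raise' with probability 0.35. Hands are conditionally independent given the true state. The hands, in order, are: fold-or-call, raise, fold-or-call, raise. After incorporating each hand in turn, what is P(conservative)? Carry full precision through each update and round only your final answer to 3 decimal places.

After 'fold-or-call': normaliser = 0.15·0.5000 + 0.8·0.1500 + 0.65·0.3500; P(aggressive) ≈ 0.1775, P(balanced) ≈ 0.2840, P(conservative) ≈ 0.5385
After 'raise': normaliser = 0.85·0.1775 + 0.2·0.2840 + 0.35·0.5385; P(aggressive) ≈ 0.3809, P(balanced) ≈ 0.1434, P(conservative) ≈ 0.4757
After 'fold-or-call': normaliser = 0.15·0.3809 + 0.8·0.1434 + 0.65·0.4757; P(aggressive) ≈ 0.1188, P(balanced) ≈ 0.2385, P(conservative) ≈ 0.6428
After 'raise': normaliser = 0.85·0.1188 + 0.2·0.2385 + 0.35·0.6428; P(aggressive) ≈ 0.2702, P(balanced) ≈ 0.1276, P(conservative) ≈ 0.6022

0.602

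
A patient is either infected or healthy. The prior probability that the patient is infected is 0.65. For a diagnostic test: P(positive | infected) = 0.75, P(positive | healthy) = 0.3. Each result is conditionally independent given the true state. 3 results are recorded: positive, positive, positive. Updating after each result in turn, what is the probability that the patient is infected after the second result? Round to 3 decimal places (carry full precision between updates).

Apply Bayes' rule sequentially, carrying P(infected) forward.
After 'positive': P(infected) = 0.75·0.6500 / (0.75·0.6500 + 0.3·0.3500) ≈ 0.8228
After 'positive': P(infected) = 0.75·0.8228 / (0.75·0.8228 + 0.3·0.1772) ≈ 0.9207

0.921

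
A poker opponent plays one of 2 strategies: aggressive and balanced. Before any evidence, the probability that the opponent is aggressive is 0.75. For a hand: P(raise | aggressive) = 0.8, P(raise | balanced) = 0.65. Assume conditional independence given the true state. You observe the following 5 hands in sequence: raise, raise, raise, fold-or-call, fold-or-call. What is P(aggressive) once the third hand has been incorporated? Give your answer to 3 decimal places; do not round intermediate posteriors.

After 'raise': P(aggressive) = 0.8·0.7500 / (0.8·0.7500 + 0.65·0.2500) ≈ 0.7869
After 'raise': P(aggressive) = 0.8·0.7869 / (0.8·0.7869 + 0.65·0.2131) ≈ 0.8196
After 'raise': P(aggressive) = 0.8·0.8196 / (0.8·0.8196 + 0.65·0.1804) ≈ 0.8483

0.848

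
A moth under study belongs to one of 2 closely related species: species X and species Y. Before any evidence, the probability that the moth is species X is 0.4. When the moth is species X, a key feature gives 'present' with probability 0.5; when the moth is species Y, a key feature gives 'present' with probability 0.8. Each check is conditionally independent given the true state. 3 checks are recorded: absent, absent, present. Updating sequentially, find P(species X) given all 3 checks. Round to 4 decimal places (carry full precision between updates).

0.7225

After 'absent': P(species X) = 0.5·0.4000 / (0.5·0.4000 + 0.2·0.6000) ≈ 0.6250
After 'absent': P(species X) = 0.5·0.6250 / (0.5·0.6250 + 0.2·0.3750) ≈ 0.8065
After 'present': P(species X) = 0.5·0.8065 / (0.5·0.8065 + 0.8·0.1935) ≈ 0.7225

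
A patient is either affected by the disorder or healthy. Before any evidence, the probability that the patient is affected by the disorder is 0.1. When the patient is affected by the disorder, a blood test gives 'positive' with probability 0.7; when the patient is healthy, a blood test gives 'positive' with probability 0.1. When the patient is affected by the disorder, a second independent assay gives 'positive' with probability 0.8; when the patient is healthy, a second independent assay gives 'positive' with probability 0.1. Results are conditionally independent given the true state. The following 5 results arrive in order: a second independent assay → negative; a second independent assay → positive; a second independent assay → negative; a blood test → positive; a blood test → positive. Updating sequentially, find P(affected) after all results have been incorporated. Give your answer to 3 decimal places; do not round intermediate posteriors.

0.683

Each posterior becomes the prior for the next update.
After a second independent assay='negative': P(affected) = 0.2·0.1000 / (0.2·0.1000 + 0.9·0.9000) ≈ 0.0241
After a second independent assay='positive': P(affected) = 0.8·0.0241 / (0.8·0.0241 + 0.1·0.9759) ≈ 0.1649
After a second independent assay='negative': P(affected) = 0.2·0.1649 / (0.2·0.1649 + 0.9·0.8351) ≈ 0.0420
After a blood test='positive': P(affected) = 0.7·0.0420 / (0.7·0.0420 + 0.1·0.9580) ≈ 0.2350
After a blood test='positive': P(affected) = 0.7·0.2350 / (0.7·0.2350 + 0.1·0.7650) ≈ 0.6826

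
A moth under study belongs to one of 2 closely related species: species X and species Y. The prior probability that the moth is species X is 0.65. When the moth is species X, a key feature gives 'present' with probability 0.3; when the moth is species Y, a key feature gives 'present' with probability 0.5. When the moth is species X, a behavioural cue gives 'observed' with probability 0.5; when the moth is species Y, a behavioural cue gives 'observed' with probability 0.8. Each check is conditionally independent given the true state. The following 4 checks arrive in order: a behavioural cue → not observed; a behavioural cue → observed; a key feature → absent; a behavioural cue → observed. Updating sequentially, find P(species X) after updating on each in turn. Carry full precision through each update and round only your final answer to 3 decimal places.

After a behavioural cue='not observed': P(species X) = 0.5·0.6500 / (0.5·0.6500 + 0.2·0.3500) ≈ 0.8228
After a behavioural cue='observed': P(species X) = 0.5·0.8228 / (0.5·0.8228 + 0.8·0.1772) ≈ 0.7437
After a key feature='absent': P(species X) = 0.7·0.7437 / (0.7·0.7437 + 0.5·0.2563) ≈ 0.8025
After a behavioural cue='observed': P(species X) = 0.5·0.8025 / (0.5·0.8025 + 0.8·0.1975) ≈ 0.7174

0.717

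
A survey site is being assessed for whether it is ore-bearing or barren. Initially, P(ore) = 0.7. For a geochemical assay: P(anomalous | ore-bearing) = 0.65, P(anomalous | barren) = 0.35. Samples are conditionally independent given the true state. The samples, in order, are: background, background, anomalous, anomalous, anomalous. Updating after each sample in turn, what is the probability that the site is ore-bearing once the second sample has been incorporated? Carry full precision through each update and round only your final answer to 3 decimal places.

Each posterior becomes the prior for the next update.
After 'background': P(ore) = 0.35·0.7000 / (0.35·0.7000 + 0.65·0.3000) ≈ 0.5568
After 'background': P(ore) = 0.35·0.5568 / (0.35·0.5568 + 0.65·0.4432) ≈ 0.4035

0.404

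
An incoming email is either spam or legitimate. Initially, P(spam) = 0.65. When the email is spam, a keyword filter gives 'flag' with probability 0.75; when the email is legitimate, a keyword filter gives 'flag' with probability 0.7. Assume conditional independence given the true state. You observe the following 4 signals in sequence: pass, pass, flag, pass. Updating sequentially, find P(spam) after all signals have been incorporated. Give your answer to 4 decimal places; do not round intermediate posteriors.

Each posterior becomes the prior for the next update.
After 'pass': P(spam) = 0.25·0.6500 / (0.25·0.6500 + 0.3·0.3500) ≈ 0.6075
After 'pass': P(spam) = 0.25·0.6075 / (0.25·0.6075 + 0.3·0.3925) ≈ 0.5633
After 'flag': P(spam) = 0.75·0.5633 / (0.75·0.5633 + 0.7·0.4367) ≈ 0.5801
After 'pass': P(spam) = 0.25·0.5801 / (0.25·0.5801 + 0.3·0.4199) ≈ 0.5352

0.5352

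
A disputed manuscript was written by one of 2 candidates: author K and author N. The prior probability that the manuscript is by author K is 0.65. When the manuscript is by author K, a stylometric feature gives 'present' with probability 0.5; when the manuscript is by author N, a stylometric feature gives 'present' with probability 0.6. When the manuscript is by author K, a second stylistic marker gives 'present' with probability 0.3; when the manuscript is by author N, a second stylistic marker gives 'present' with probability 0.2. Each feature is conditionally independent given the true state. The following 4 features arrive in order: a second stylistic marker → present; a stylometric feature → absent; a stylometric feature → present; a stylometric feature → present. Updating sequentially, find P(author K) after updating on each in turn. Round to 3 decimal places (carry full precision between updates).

After a second stylistic marker='present': P(author K) = 0.3·0.6500 / (0.3·0.6500 + 0.2·0.3500) ≈ 0.7358
After a stylometric feature='absent': P(author K) = 0.5·0.7358 / (0.5·0.7358 + 0.4·0.2642) ≈ 0.7769
After a stylometric feature='present': P(author K) = 0.5·0.7769 / (0.5·0.7769 + 0.6·0.2231) ≈ 0.7437
After a stylometric feature='present': P(author K) = 0.5·0.7437 / (0.5·0.7437 + 0.6·0.2563) ≈ 0.7074

0.707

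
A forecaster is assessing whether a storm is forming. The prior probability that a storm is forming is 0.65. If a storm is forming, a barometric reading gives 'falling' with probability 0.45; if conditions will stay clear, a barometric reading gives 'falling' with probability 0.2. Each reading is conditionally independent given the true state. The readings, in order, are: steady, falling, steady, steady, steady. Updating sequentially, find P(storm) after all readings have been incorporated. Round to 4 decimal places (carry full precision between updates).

0.4828

After 'steady': P(storm) = 0.55·0.6500 / (0.55·0.6500 + 0.8·0.3500) ≈ 0.5608
After 'falling': P(storm) = 0.45·0.5608 / (0.45·0.5608 + 0.2·0.4392) ≈ 0.7418
After 'steady': P(storm) = 0.55·0.7418 / (0.55·0.7418 + 0.8·0.2582) ≈ 0.6639
After 'steady': P(storm) = 0.55·0.6639 / (0.55·0.6639 + 0.8·0.3361) ≈ 0.5759
After 'steady': P(storm) = 0.55·0.5759 / (0.55·0.5759 + 0.8·0.4241) ≈ 0.4828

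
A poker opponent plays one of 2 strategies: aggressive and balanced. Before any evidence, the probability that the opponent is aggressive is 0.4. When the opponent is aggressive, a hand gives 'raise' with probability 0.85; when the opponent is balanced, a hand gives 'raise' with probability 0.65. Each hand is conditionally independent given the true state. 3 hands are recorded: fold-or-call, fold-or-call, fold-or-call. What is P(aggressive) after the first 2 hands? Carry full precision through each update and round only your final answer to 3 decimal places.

Apply Bayes' rule sequentially, carrying P(aggressive) forward.
After 'fold-or-call': P(aggressive) = 0.15·0.4000 / (0.15·0.4000 + 0.35·0.6000) ≈ 0.2222
After 'fold-or-call': P(aggressive) = 0.15·0.2222 / (0.15·0.2222 + 0.35·0.7778) ≈ 0.1091

0.109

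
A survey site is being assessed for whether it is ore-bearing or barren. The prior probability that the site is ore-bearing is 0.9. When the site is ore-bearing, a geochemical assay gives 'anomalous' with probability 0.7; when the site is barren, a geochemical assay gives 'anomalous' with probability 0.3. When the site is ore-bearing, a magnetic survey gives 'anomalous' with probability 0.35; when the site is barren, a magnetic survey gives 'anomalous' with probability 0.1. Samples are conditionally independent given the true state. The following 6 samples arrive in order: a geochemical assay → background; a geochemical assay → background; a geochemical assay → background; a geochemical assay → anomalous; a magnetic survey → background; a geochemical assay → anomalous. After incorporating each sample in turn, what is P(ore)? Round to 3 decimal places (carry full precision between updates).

0.736

Each posterior becomes the prior for the next update.
After a geochemical assay='background': P(ore) = 0.3·0.9000 / (0.3·0.9000 + 0.7·0.1000) ≈ 0.7941
After a geochemical assay='background': P(ore) = 0.3·0.7941 / (0.3·0.7941 + 0.7·0.2059) ≈ 0.6231
After a geochemical assay='background': P(ore) = 0.3·0.6231 / (0.3·0.6231 + 0.7·0.3769) ≈ 0.4147
After a geochemical assay='anomalous': P(ore) = 0.7·0.4147 / (0.7·0.4147 + 0.3·0.5853) ≈ 0.6231
After a magnetic survey='background': P(ore) = 0.65·0.6231 / (0.65·0.6231 + 0.9·0.3769) ≈ 0.5442
After a geochemical assay='anomalous': P(ore) = 0.7·0.5442 / (0.7·0.5442 + 0.3·0.4558) ≈ 0.7358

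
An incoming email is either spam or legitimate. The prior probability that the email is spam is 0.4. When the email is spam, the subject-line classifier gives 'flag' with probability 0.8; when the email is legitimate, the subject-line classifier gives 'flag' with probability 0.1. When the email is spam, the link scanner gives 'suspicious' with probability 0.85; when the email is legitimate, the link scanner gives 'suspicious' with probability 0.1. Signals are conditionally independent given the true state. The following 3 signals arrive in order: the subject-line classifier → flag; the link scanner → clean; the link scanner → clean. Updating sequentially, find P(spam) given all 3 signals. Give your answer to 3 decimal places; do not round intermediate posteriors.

After the subject-line classifier='flag': P(spam) = 0.8·0.4000 / (0.8·0.4000 + 0.1·0.6000) ≈ 0.8421
After the link scanner='clean': P(spam) = 0.15·0.8421 / (0.15·0.8421 + 0.9·0.1579) ≈ 0.4706
After the link scanner='clean': P(spam) = 0.15·0.4706 / (0.15·0.4706 + 0.9·0.5294) ≈ 0.1290

0.129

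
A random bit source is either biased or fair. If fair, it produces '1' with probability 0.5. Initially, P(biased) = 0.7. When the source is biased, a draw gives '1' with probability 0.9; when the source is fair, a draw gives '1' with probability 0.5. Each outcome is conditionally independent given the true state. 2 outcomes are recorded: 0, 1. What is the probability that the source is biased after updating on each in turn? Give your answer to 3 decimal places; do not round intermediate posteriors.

Apply Bayes' rule sequentially, carrying P(biased) forward.
After '0': P(biased) = 0.1·0.7000 / (0.1·0.7000 + 0.5·0.3000) ≈ 0.3182
After '1': P(biased) = 0.9·0.3182 / (0.9·0.3182 + 0.5·0.6818) ≈ 0.4565

0.457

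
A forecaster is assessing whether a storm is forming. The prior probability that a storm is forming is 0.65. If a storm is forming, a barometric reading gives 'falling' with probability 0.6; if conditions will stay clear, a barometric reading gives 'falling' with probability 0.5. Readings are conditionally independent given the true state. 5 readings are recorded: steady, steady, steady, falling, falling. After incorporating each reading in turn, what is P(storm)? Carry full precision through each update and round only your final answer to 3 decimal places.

After 'steady': P(storm) = 0.4·0.6500 / (0.4·0.6500 + 0.5·0.3500) ≈ 0.5977
After 'steady': P(storm) = 0.4·0.5977 / (0.4·0.5977 + 0.5·0.4023) ≈ 0.5431
After 'steady': P(storm) = 0.4·0.5431 / (0.4·0.5431 + 0.5·0.4569) ≈ 0.4874
After 'falling': P(storm) = 0.6·0.4874 / (0.6·0.4874 + 0.5·0.5126) ≈ 0.5329
After 'falling': P(storm) = 0.6·0.5329 / (0.6·0.5329 + 0.5·0.4671) ≈ 0.5779

0.578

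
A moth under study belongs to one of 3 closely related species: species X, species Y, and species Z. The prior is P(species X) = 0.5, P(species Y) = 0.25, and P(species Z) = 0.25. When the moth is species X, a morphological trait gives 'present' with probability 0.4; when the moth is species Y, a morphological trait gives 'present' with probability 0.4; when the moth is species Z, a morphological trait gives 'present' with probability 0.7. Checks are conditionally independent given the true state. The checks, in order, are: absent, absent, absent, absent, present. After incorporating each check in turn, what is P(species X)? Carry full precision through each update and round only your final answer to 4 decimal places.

0.6432

After 'absent': normaliser = 0.6·0.5000 + 0.6·0.2500 + 0.3·0.2500; P(species X) ≈ 0.5714, P(species Y) ≈ 0.2857, P(species Z) ≈ 0.1429
After 'absent': normaliser = 0.6·0.5714 + 0.6·0.2857 + 0.3·0.1429; P(species X) ≈ 0.6154, P(species Y) ≈ 0.3077, P(species Z) ≈ 0.0769
After 'absent': normaliser = 0.6·0.6154 + 0.6·0.3077 + 0.3·0.0769; P(species X) ≈ 0.6400, P(species Y) ≈ 0.3200, P(species Z) ≈ 0.0400
After 'absent': normaliser = 0.6·0.6400 + 0.6·0.3200 + 0.3·0.0400; P(species X) ≈ 0.6531, P(species Y) ≈ 0.3265, P(species Z) ≈ 0.0204
After 'present': normaliser = 0.4·0.6531 + 0.4·0.3265 + 0.7·0.0204; P(species X) ≈ 0.6432, P(species Y) ≈ 0.3216, P(species Z) ≈ 0.0352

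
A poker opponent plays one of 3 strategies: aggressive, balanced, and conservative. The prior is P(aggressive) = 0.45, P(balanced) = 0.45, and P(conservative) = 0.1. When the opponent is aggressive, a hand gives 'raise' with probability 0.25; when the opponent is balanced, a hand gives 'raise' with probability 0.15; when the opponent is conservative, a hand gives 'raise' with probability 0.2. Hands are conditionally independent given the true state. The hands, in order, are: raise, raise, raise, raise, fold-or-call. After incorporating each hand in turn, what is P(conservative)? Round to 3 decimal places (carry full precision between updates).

0.078

After 'raise': normaliser = 0.25·0.4500 + 0.15·0.4500 + 0.2·0.1000; P(aggressive) ≈ 0.5625, P(balanced) ≈ 0.3375, P(conservative) ≈ 0.1000
After 'raise': normaliser = 0.25·0.5625 + 0.15·0.3375 + 0.2·0.1000; P(aggressive) ≈ 0.6657, P(balanced) ≈ 0.2396, P(conservative) ≈ 0.0947
After 'raise': normaliser = 0.25·0.6657 + 0.15·0.2396 + 0.2·0.0947; P(aggressive) ≈ 0.7520, P(balanced) ≈ 0.1624, P(conservative) ≈ 0.0856
After 'raise': normaliser = 0.25·0.7520 + 0.15·0.1624 + 0.2·0.0856; P(aggressive) ≈ 0.8193, P(balanced) ≈ 0.1062, P(conservative) ≈ 0.0746
After 'fold-or-call': normaliser = 0.75·0.8193 + 0.85·0.1062 + 0.8·0.0746; P(aggressive) ≈ 0.8039, P(balanced) ≈ 0.1181, P(conservative) ≈ 0.0780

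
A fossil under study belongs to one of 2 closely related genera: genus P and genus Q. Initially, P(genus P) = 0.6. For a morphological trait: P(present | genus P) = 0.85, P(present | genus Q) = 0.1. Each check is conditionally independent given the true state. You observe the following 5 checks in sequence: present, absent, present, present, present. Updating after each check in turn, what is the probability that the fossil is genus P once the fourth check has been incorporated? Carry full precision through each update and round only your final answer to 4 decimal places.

After 'present': P(genus P) = 0.85·0.6000 / (0.85·0.6000 + 0.1·0.4000) ≈ 0.9273
After 'absent': P(genus P) = 0.15·0.9273 / (0.15·0.9273 + 0.9·0.0727) ≈ 0.6800
After 'present': P(genus P) = 0.85·0.6800 / (0.85·0.6800 + 0.1·0.3200) ≈ 0.9475
After 'present': P(genus P) = 0.85·0.9475 / (0.85·0.9475 + 0.1·0.0525) ≈ 0.9935

0.9935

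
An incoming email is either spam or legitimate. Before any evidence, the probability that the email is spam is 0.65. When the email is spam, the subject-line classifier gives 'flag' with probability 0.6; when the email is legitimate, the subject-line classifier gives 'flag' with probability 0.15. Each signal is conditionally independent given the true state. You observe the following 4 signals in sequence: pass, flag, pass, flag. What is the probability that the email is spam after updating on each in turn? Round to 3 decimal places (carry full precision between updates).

Each posterior becomes the prior for the next update.
After 'pass': P(spam) = 0.4·0.6500 / (0.4·0.6500 + 0.85·0.3500) ≈ 0.4664
After 'flag': P(spam) = 0.6·0.4664 / (0.6·0.4664 + 0.15·0.5336) ≈ 0.7776
After 'pass': P(spam) = 0.4·0.7776 / (0.4·0.7776 + 0.85·0.2224) ≈ 0.6219
After 'flag': P(spam) = 0.6·0.6219 / (0.6·0.6219 + 0.15·0.3781) ≈ 0.8681

0.868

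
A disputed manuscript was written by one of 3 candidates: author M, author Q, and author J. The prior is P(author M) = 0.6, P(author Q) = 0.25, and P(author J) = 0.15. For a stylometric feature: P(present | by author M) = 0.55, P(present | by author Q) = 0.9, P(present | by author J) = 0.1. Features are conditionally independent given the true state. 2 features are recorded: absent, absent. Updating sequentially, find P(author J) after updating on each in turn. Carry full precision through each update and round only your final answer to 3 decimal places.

0.495

Apply Bayes' rule sequentially, carrying P(author J) forward.
After 'absent': normaliser = 0.45·0.6000 + 0.1·0.2500 + 0.9·0.1500; P(author M) ≈ 0.6279, P(author Q) ≈ 0.0581, P(author J) ≈ 0.3140
After 'absent': normaliser = 0.45·0.6279 + 0.1·0.0581 + 0.9·0.3140; P(author M) ≈ 0.4949, P(author Q) ≈ 0.0102, P(author J) ≈ 0.4949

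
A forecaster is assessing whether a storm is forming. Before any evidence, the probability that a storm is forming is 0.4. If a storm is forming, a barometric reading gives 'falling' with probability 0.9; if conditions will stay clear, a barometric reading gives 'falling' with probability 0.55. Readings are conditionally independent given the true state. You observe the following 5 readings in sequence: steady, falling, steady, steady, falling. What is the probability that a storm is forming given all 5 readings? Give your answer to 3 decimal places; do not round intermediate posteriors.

0.019

After 'steady': P(storm) = 0.1·0.4000 / (0.1·0.4000 + 0.45·0.6000) ≈ 0.1290
After 'falling': P(storm) = 0.9·0.1290 / (0.9·0.1290 + 0.55·0.8710) ≈ 0.1951
After 'steady': P(storm) = 0.1·0.1951 / (0.1·0.1951 + 0.45·0.8049) ≈ 0.0511
After 'steady': P(storm) = 0.1·0.0511 / (0.1·0.0511 + 0.45·0.9489) ≈ 0.0118
After 'falling': P(storm) = 0.9·0.0118 / (0.9·0.0118 + 0.55·0.9882) ≈ 0.0192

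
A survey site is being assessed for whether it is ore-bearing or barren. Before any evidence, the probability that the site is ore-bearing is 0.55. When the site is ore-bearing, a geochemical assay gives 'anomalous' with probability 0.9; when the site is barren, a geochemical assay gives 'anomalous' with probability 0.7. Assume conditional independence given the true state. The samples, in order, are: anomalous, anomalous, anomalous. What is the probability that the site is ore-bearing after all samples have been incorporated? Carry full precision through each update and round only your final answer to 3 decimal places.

After 'anomalous': P(ore) = 0.9·0.5500 / (0.9·0.5500 + 0.7·0.4500) ≈ 0.6111
After 'anomalous': P(ore) = 0.9·0.6111 / (0.9·0.6111 + 0.7·0.3889) ≈ 0.6689
After 'anomalous': P(ore) = 0.9·0.6689 / (0.9·0.6689 + 0.7·0.3311) ≈ 0.7220

0.722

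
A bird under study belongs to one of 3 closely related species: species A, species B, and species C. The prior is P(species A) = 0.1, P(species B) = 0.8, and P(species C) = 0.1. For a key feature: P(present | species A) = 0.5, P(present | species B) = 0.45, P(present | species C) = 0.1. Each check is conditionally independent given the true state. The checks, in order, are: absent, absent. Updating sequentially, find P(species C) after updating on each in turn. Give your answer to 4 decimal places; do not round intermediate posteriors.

Apply Bayes' rule sequentially, carrying P(species C) forward.
After 'absent': normaliser = 0.5·0.1000 + 0.55·0.8000 + 0.9·0.1000; P(species A) ≈ 0.0862, P(species B) ≈ 0.7586, P(species C) ≈ 0.1552
After 'absent': normaliser = 0.5·0.0862 + 0.55·0.7586 + 0.9·0.1552; P(species A) ≈ 0.0718, P(species B) ≈ 0.6954, P(species C) ≈ 0.2328

0.2328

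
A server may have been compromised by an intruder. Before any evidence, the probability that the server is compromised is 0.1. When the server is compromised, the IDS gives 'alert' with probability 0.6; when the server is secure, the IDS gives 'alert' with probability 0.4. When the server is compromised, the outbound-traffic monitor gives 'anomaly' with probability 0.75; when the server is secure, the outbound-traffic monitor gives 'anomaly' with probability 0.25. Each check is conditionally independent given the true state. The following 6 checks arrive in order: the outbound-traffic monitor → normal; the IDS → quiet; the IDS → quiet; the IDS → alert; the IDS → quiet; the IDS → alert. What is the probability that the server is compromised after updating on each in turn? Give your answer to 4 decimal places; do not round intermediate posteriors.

Each posterior becomes the prior for the next update.
After the outbound-traffic monitor='normal': P(compromised) = 0.25·0.1000 / (0.25·0.1000 + 0.75·0.9000) ≈ 0.0357
After the IDS='quiet': P(compromised) = 0.4·0.0357 / (0.4·0.0357 + 0.6·0.9643) ≈ 0.0241
After the IDS='quiet': P(compromised) = 0.4·0.0241 / (0.4·0.0241 + 0.6·0.9759) ≈ 0.0162
After the IDS='alert': P(compromised) = 0.6·0.0162 / (0.6·0.0162 + 0.4·0.9838) ≈ 0.0241
After the IDS='quiet': P(compromised) = 0.4·0.0241 / (0.4·0.0241 + 0.6·0.9759) ≈ 0.0162
After the IDS='alert': P(compromised) = 0.6·0.0162 / (0.6·0.0162 + 0.4·0.9838) ≈ 0.0241

0.0241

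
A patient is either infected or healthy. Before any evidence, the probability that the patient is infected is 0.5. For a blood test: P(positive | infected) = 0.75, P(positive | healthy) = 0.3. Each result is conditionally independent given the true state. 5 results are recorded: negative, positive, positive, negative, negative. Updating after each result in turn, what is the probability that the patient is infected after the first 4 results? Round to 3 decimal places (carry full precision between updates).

0.444

After 'negative': P(infected) = 0.25·0.5000 / (0.25·0.5000 + 0.7·0.5000) ≈ 0.2632
After 'positive': P(infected) = 0.75·0.2632 / (0.75·0.2632 + 0.3·0.7368) ≈ 0.4717
After 'positive': P(infected) = 0.75·0.4717 / (0.75·0.4717 + 0.3·0.5283) ≈ 0.6906
After 'negative': P(infected) = 0.25·0.6906 / (0.25·0.6906 + 0.7·0.3094) ≈ 0.4436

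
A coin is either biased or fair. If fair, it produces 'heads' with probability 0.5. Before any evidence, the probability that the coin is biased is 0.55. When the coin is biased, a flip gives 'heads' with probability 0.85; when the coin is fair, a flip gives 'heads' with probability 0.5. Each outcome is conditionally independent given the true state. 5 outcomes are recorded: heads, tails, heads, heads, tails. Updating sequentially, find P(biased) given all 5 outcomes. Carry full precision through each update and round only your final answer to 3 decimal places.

0.351

After 'heads': P(biased) = 0.85·0.5500 / (0.85·0.5500 + 0.5·0.4500) ≈ 0.6751
After 'tails': P(biased) = 0.15·0.6751 / (0.15·0.6751 + 0.5·0.3249) ≈ 0.3840
After 'heads': P(biased) = 0.85·0.3840 / (0.85·0.3840 + 0.5·0.6160) ≈ 0.5145
After 'heads': P(biased) = 0.85·0.5145 / (0.85·0.5145 + 0.5·0.4855) ≈ 0.6430
After 'tails': P(biased) = 0.15·0.6430 / (0.15·0.6430 + 0.5·0.3570) ≈ 0.3508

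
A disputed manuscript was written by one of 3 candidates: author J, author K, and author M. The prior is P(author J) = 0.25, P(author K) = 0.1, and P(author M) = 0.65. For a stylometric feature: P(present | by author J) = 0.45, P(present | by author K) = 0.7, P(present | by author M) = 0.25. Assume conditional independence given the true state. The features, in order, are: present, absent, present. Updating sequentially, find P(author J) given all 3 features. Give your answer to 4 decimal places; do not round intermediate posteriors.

0.3814

After 'present': normaliser = 0.45·0.2500 + 0.7·0.1000 + 0.25·0.6500; P(author J) ≈ 0.3261, P(author K) ≈ 0.2029, P(author M) ≈ 0.4710
After 'absent': normaliser = 0.55·0.3261 + 0.3·0.2029 + 0.75·0.4710; P(author J) ≈ 0.3022, P(author K) ≈ 0.1026, P(author M) ≈ 0.5952
After 'present': normaliser = 0.45·0.3022 + 0.7·0.1026 + 0.25·0.5952; P(author J) ≈ 0.3814, P(author K) ≈ 0.2013, P(author M) ≈ 0.4173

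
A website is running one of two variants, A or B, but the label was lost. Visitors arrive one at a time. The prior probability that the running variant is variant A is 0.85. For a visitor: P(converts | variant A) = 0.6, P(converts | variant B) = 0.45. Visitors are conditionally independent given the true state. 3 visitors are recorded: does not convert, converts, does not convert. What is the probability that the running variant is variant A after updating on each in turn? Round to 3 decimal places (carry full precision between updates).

0.800

Each posterior becomes the prior for the next update.
After 'does not convert': P(A) = 0.4·0.8500 / (0.4·0.8500 + 0.55·0.1500) ≈ 0.8047
After 'converts': P(A) = 0.6·0.8047 / (0.6·0.8047 + 0.45·0.1953) ≈ 0.8460
After 'does not convert': P(A) = 0.4·0.8460 / (0.4·0.8460 + 0.55·0.1540) ≈ 0.7999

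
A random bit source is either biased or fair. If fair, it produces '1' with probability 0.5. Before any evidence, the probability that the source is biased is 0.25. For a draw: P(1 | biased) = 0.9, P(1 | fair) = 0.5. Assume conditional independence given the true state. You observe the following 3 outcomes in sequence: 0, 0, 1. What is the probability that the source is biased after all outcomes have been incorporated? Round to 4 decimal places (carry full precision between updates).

0.0234

Each posterior becomes the prior for the next update.
After '0': P(biased) = 0.1·0.2500 / (0.1·0.2500 + 0.5·0.7500) ≈ 0.0625
After '0': P(biased) = 0.1·0.0625 / (0.1·0.0625 + 0.5·0.9375) ≈ 0.0132
After '1': P(biased) = 0.9·0.0132 / (0.9·0.0132 + 0.5·0.9868) ≈ 0.0234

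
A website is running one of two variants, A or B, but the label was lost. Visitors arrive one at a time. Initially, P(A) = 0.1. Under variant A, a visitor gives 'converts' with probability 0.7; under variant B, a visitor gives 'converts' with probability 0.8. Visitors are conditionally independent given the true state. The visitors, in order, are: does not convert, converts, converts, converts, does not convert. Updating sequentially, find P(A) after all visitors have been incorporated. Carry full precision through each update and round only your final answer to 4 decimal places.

After 'does not convert': P(A) = 0.3·0.1000 / (0.3·0.1000 + 0.2·0.9000) ≈ 0.1429
After 'converts': P(A) = 0.7·0.1429 / (0.7·0.1429 + 0.8·0.8571) ≈ 0.1273
After 'converts': P(A) = 0.7·0.1273 / (0.7·0.1273 + 0.8·0.8727) ≈ 0.1132
After 'converts': P(A) = 0.7·0.1132 / (0.7·0.1132 + 0.8·0.8868) ≈ 0.1004
After 'does not convert': P(A) = 0.3·0.1004 / (0.3·0.1004 + 0.2·0.8996) ≈ 0.1435

0.1435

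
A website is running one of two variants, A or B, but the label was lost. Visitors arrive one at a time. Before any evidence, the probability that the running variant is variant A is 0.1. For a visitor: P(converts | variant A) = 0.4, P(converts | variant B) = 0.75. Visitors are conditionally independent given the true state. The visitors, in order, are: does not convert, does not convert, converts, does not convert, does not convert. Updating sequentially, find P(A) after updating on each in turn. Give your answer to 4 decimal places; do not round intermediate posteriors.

After 'does not convert': P(A) = 0.6·0.1000 / (0.6·0.1000 + 0.25·0.9000) ≈ 0.2105
After 'does not convert': P(A) = 0.6·0.2105 / (0.6·0.2105 + 0.25·0.7895) ≈ 0.3902
After 'converts': P(A) = 0.4·0.3902 / (0.4·0.3902 + 0.75·0.6098) ≈ 0.2545
After 'does not convert': P(A) = 0.6·0.2545 / (0.6·0.2545 + 0.25·0.7455) ≈ 0.4503
After 'does not convert': P(A) = 0.6·0.4503 / (0.6·0.4503 + 0.25·0.5497) ≈ 0.6629

0.6629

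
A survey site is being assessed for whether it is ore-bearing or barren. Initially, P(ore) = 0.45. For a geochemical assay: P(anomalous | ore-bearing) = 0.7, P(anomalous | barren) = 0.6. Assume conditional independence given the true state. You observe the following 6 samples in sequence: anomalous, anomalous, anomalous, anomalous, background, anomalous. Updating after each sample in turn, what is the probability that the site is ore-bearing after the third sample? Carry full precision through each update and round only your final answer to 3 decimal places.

0.565

After 'anomalous': P(ore) = 0.7·0.4500 / (0.7·0.4500 + 0.6·0.5500) ≈ 0.4884
After 'anomalous': P(ore) = 0.7·0.4884 / (0.7·0.4884 + 0.6·0.5116) ≈ 0.5269
After 'anomalous': P(ore) = 0.7·0.5269 / (0.7·0.5269 + 0.6·0.4731) ≈ 0.5651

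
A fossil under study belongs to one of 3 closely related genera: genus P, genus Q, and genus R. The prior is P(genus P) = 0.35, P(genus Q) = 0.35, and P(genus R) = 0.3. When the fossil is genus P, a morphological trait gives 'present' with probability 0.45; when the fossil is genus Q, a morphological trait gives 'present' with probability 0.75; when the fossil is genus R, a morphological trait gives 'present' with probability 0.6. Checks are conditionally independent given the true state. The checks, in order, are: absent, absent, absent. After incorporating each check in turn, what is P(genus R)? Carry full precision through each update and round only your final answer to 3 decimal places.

After 'absent': normaliser = 0.55·0.3500 + 0.25·0.3500 + 0.4·0.3000; P(genus P) ≈ 0.4813, P(genus Q) ≈ 0.2188, P(genus R) ≈ 0.3000
After 'absent': normaliser = 0.55·0.4813 + 0.25·0.2188 + 0.4·0.3000; P(genus P) ≈ 0.6024, P(genus Q) ≈ 0.1245, P(genus R) ≈ 0.2731
After 'absent': normaliser = 0.55·0.6024 + 0.25·0.1245 + 0.4·0.2731; P(genus P) ≈ 0.7024, P(genus Q) ≈ 0.0660, P(genus R) ≈ 0.2316

0.232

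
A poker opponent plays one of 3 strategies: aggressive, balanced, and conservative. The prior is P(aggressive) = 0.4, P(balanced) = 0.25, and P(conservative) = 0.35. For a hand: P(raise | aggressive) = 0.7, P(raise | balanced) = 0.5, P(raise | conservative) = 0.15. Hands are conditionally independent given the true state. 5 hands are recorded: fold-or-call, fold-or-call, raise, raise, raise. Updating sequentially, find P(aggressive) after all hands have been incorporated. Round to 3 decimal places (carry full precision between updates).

0.588

After 'fold-or-call': normaliser = 0.3·0.4000 + 0.5·0.2500 + 0.85·0.3500; P(aggressive) ≈ 0.2212, P(balanced) ≈ 0.2304, P(conservative) ≈ 0.5484
After 'fold-or-call': normaliser = 0.3·0.2212 + 0.5·0.2304 + 0.85·0.5484; P(aggressive) ≈ 0.1025, P(balanced) ≈ 0.1779, P(conservative) ≈ 0.7197
After 'raise': normaliser = 0.7·0.1025 + 0.5·0.1779 + 0.15·0.7197; P(aggressive) ≈ 0.2670, P(balanced) ≈ 0.3311, P(conservative) ≈ 0.4019
After 'raise': normaliser = 0.7·0.2670 + 0.5·0.3311 + 0.15·0.4019; P(aggressive) ≈ 0.4528, P(balanced) ≈ 0.4011, P(conservative) ≈ 0.1461
After 'raise': normaliser = 0.7·0.4528 + 0.5·0.4011 + 0.15·0.1461; P(aggressive) ≈ 0.5876, P(balanced) ≈ 0.3718, P(conservative) ≈ 0.0406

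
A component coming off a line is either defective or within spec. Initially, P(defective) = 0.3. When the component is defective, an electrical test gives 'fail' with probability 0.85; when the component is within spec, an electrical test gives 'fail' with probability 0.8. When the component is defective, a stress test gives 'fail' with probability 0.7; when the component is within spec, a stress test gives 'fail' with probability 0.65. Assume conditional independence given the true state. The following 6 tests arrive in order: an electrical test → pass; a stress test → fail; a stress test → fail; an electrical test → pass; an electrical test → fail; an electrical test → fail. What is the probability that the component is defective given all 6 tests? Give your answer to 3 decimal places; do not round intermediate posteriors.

Each posterior becomes the prior for the next update.
After an electrical test='pass': P(defective) = 0.15·0.3000 / (0.15·0.3000 + 0.2·0.7000) ≈ 0.2432
After a stress test='fail': P(defective) = 0.7·0.2432 / (0.7·0.2432 + 0.65·0.7568) ≈ 0.2571
After a stress test='fail': P(defective) = 0.7·0.2571 / (0.7·0.2571 + 0.65·0.7429) ≈ 0.2716
After an electrical test='pass': P(defective) = 0.15·0.2716 / (0.15·0.2716 + 0.2·0.7284) ≈ 0.2185
After an electrical test='fail': P(defective) = 0.85·0.2185 / (0.85·0.2185 + 0.8·0.7815) ≈ 0.2290
After an electrical test='fail': P(defective) = 0.85·0.2290 / (0.85·0.2290 + 0.8·0.7710) ≈ 0.2399

0.240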